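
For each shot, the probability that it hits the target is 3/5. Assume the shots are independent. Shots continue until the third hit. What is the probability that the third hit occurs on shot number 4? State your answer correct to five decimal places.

0.25920

Y = trial on which the third success occurs; negative binomial, r=3, p=0.60.
P(Y=4) = C(3,2) · p^3 · (1−p)^1
= 3 · 0.216 · 0.4 = 0.2592000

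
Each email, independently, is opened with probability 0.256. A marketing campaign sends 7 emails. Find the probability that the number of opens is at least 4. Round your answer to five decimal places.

0.07623

X ~ Binomial(7, 0.256); P(X ≥ 4) = Σ C(7,k) p^k (1−p)^(7−k) over k:
  k=4: C(7,4)·0.256^4·0.744^3 = 0.0619080
  k=5: C(7,5)·0.256^5·0.744^2 = 0.0127810
  k=6: C(7,6)·0.256^6·0.744^1 = 0.0014659
  k=7: C(7,7)·0.256^7·0.744^0 = 0.0000721
Total = 0.0762270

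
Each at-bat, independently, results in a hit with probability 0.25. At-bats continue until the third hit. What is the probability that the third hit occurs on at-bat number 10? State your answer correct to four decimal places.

Y = trial on which the third success occurs; negative binomial, r=3, p=0.25.
P(Y=10) = C(9,2) · p^3 · (1−p)^7
= 36 · 0.015625 · 0.13348 = 0.075085

0.0751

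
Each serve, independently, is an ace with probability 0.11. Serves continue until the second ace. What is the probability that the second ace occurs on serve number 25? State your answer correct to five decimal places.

0.01991

Y = trial on which the second success occurs; negative binomial, r=2, p=0.11.
P(Y=25) = C(24,1) · p^2 · (1−p)^23
= 24 · 0.0121 · 0.068544 = 0.0199052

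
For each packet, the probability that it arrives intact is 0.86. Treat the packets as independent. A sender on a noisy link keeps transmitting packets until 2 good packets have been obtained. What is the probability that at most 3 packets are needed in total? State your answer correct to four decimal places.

0.9467

Finishing within 3 packets ⇔ at least 2 successes in the first 3. With X ~ Binomial(3, 0.86), P(Y ≤ 3) = 1 − P(X ≤ 1).
  k=0: C(3,0)·0.86^0·0.14^3 = 0.002744
  k=1: C(3,1)·0.86^1·0.14^2 = 0.050568
1 − 0.053312 = 0.946688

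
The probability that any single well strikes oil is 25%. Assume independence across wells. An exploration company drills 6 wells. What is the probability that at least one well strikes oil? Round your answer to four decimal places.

0.8220

P(at least one) = 1 − P(none) = 1 − (1 − 0.25)^6
= 1 − 0.177979 = 0.822021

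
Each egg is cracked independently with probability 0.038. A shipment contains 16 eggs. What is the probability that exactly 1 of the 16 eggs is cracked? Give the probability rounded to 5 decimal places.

X ~ Binomial(n=16, p=0.038).
P(X=1) = C(16,1) · p^1 · (1−p)^15
= 16 · 0.038 · 0.55928 = 0.3400397

0.34004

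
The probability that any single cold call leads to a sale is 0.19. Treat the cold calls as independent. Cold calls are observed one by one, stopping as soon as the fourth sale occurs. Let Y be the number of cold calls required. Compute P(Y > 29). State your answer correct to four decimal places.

0.1715

Needing more than 29 cold calls ⇔ fewer than 4 successes in the first 29. With X ~ Binomial(29, 0.19), P(Y > 29) = P(X ≤ 3).
  k=0: C(29,0)·0.19^0·0.81^29 = 0.002219
  k=1: C(29,1)·0.19^1·0.81^28 = 0.015091
  k=2: C(29,2)·0.19^2·0.81^27 = 0.049560
  k=3: C(29,3)·0.19^3·0.81^26 = 0.104626
P(X ≤ 3) = 0.171496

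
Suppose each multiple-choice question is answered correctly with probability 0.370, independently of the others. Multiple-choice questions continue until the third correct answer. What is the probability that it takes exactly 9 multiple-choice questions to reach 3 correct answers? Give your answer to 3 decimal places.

0.089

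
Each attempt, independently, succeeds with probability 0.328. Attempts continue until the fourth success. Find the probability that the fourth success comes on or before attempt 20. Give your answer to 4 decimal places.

Finishing within 20 attempts ⇔ at least 4 successes in the first 20. With X ~ Binomial(20, 0.328), P(Y ≤ 20) = 1 − P(X ≤ 3).
  k=0: C(20,0)·0.328^0·0.672^20 = 0.000353
  k=1: C(20,1)·0.328^1·0.672^19 = 0.003443
  k=2: C(20,2)·0.328^2·0.672^18 = 0.015964
  k=3: C(20,3)·0.328^3·0.672^17 = 0.046752
1 − 0.066512 = 0.933488

0.9335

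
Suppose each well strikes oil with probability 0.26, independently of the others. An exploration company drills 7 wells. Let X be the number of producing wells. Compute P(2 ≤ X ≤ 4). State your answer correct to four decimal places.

0.5643

X ~ Binomial(7, 0.26); P(2 ≤ X ≤ 4) = Σ C(7,k) p^k (1−p)^(7−k) over k:
  k=2: C(7,2)·0.26^2·0.74^5 = 0.315010
  k=3: C(7,3)·0.26^3·0.74^4 = 0.184465
  k=4: C(7,4)·0.26^4·0.74^3 = 0.064812
Total = 0.564288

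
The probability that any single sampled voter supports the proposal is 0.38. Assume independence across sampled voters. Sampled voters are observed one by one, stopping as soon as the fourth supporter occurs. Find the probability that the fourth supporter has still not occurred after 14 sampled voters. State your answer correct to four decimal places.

0.1582

Needing more than 14 sampled voters ⇔ fewer than 4 successes in the first 14. With X ~ Binomial(14, 0.38), P(Y > 14) = P(X ≤ 3).
  k=0: C(14,0)·0.38^0·0.62^14 = 0.001240
  k=1: C(14,1)·0.38^1·0.62^13 = 0.010642
  k=2: C(14,2)·0.38^2·0.62^12 = 0.042394
  k=3: C(14,3)·0.38^3·0.62^11 = 0.103935
P(X ≤ 3) = 0.158211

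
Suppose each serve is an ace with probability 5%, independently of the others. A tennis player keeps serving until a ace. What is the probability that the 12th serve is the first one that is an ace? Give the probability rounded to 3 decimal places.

0.028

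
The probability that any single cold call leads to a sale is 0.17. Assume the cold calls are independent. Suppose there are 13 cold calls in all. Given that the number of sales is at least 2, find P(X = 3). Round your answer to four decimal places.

X ~ Binomial(13, 0.17). Want P(X=3 | X≥2) = P(X=3) / P(X≥2).
P(X=3) = C(13,3)·0.17^3·0.83^10 = 0.218019
P(X≥2) = 1 − 0.088719 − 0.236227 = 0.675054
Ratio = 0.218019 / 0.675054 = 0.322965

0.3230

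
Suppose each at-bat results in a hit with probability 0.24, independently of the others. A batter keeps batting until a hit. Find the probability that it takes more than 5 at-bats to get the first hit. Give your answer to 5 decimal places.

0.25355

Y = number of at-bats to the first success; geometric, p = 0.24.
P(Y > 5) = P(first 5 all fail) = (1−p)^5 = 0.2535525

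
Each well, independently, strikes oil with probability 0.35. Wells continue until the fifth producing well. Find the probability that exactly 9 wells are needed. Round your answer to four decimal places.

Y = trial on which the fifth success occurs; negative binomial, r=5, p=0.35.
P(Y=9) = C(8,4) · p^5 · (1−p)^4
= 70 · 0.0052522 · 0.17851 = 0.065628

0.0656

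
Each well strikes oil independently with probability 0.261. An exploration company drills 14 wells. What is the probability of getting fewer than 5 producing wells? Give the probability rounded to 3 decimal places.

X ~ Binomial(14, 0.261); P(X ≤ 4) = Σ C(14,k) p^k (1−p)^(14−k) over k:
  k=0: C(14,0)·0.261^0·0.739^14 = 0.01449
  k=1: C(14,1)·0.261^1·0.739^13 = 0.07164
  k=2: C(14,2)·0.261^2·0.739^12 = 0.16446
  k=3: C(14,3)·0.261^3·0.739^11 = 0.23233
  k=4: C(14,4)·0.261^4·0.739^10 = 0.22565
Total = 0.70857

0.709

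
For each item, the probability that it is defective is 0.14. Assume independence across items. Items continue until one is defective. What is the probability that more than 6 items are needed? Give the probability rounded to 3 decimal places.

Y = number of items to the first success; geometric, p = 0.14.
P(Y > 6) = P(first 6 all fail) = (1−p)^6 = 0.40457

0.405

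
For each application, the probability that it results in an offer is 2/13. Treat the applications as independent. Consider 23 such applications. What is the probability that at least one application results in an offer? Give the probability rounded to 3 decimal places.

0.979

P(at least one) = 1 − P(none) = 1 − (1 − 0.153846)^23
= 1 − 0.02145 = 0.97855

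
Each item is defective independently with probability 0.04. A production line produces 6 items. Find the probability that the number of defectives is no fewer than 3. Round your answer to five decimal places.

0.00117

X ~ Binomial(6, 0.04); P(X ≥ 3) = Σ C(6,k) p^k (1−p)^(6−k) over k:
  k=3: C(6,3)·0.04^3·0.96^3 = 0.0011325
  k=4: C(6,4)·0.04^4·0.96^2 = 0.0000354
  k=5: C(6,5)·0.04^5·0.96^1 = 0.0000006
  k=6: C(6,6)·0.04^6·0.96^0 = 0.0000000
Total = 0.0011684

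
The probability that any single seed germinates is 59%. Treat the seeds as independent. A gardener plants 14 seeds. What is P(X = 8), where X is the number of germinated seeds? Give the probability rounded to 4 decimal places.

X ~ Binomial(n=14, p=0.59).
P(X=8) = C(14,8) · p^8 · (1−p)^6
= 3003 · 0.014683 · 0.0047501 = 0.209447

0.2094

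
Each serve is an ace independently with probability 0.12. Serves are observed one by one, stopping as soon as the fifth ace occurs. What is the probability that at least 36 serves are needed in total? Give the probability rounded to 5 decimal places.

0.58751

Needing more than 35 serves ⇔ fewer than 5 successes in the first 35. With X ~ Binomial(35, 0.12), P(Y > 35) = P(X ≤ 4).
  k=0: C(35,0)·0.12^0·0.88^35 = 0.0113997
  k=1: C(35,1)·0.12^1·0.88^34 = 0.0544077
  k=2: C(35,2)·0.12^2·0.88^33 = 0.1261269
  k=3: C(35,3)·0.12^3·0.88^32 = 0.1891903
  k=4: C(35,4)·0.12^4·0.88^31 = 0.2063894
P(X ≤ 4) = 0.5875140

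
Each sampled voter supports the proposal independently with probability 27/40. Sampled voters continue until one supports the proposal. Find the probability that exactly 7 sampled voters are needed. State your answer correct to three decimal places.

Geometric (trials to first success), p = 0.675.
P(Y = 7) = (1−p)^6 · p = 0.0011784 · 0.675 = 0.00080

0.001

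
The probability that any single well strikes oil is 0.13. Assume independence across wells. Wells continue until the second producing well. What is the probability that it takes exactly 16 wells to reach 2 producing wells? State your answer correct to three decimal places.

0.036

Y = trial on which the second success occurs; negative binomial, r=2, p=0.13.
P(Y=16) = C(15,1) · p^2 · (1−p)^14
= 15 · 0.0169 · 0.14232 = 0.03608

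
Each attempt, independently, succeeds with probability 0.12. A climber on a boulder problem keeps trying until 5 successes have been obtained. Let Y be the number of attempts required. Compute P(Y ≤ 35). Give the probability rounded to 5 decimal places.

0.41249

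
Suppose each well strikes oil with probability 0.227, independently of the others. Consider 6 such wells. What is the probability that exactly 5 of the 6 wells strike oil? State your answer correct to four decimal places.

0.0028

X ~ Binomial(n=6, p=0.227).
P(X=5) = C(6,5) · p^5 · (1−p)^1
= 6 · 0.00060274 · 0.773 = 0.002796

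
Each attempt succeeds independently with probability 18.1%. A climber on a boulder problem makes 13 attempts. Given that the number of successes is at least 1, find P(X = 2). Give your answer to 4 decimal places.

X ~ Binomial(13, 0.181). Want P(X=2 | X≥1) = P(X=2) / P(X≥1).
P(X=2) = C(13,2)·0.181^2·0.819^11 = 0.284168
P(X≥1) = 1 − 0.074592 = 0.925408
Ratio = 0.284168 / 0.925408 = 0.307073

0.3071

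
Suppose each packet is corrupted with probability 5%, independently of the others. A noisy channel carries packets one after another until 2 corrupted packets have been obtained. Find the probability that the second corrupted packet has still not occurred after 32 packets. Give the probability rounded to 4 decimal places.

0.5200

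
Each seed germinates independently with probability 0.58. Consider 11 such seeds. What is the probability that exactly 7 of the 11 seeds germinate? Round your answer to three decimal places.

0.227

X ~ Binomial(n=11, p=0.58).
P(X=7) = C(11,7) · p^7 · (1−p)^4
= 330 · 0.02208 · 0.031117 = 0.22673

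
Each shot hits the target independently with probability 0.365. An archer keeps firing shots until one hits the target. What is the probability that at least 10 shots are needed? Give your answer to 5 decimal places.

Y = number of shots to the first success; geometric, p = 0.365.
P(Y > 9) = P(first 9 all fail) = (1−p)^9 = 0.0167866

0.01679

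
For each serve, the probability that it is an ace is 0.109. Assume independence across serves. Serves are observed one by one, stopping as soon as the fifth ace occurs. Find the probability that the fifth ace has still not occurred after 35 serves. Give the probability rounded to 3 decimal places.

0.667

Needing more than 35 serves ⇔ fewer than 5 successes in the first 35. With X ~ Binomial(35, 0.109), P(Y > 35) = P(X ≤ 4).
  k=0: C(35,0)·0.109^0·0.891^35 = 0.01761
  k=1: C(35,1)·0.109^1·0.891^34 = 0.07539
  k=2: C(35,2)·0.109^2·0.891^33 = 0.15680
  k=3: C(35,3)·0.109^3·0.891^32 = 0.21100
  k=4: C(35,4)·0.109^4·0.891^31 = 0.20650
P(X ≤ 4) = 0.66729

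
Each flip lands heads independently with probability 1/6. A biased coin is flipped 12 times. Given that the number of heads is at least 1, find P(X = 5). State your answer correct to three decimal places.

0.032

X ~ Binomial(12, 0.166667). Want P(X=5 | X≥1) = P(X=5) / P(X≥1).
P(X=5) = C(12,5)·0.166667^5·0.833333^7 = 0.02842
P(X≥1) = 1 − 0.11216 = 0.88784
Ratio = 0.02842 / 0.88784 = 0.03202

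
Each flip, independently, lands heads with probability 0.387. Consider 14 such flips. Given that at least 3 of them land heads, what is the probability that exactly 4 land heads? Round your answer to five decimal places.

X ~ Binomial(14, 0.387). Want P(X=4 | X≥3) = P(X=4) / P(X≥3).
P(X=4) = C(14,4)·0.387^4·0.613^10 = 0.1682220
P(X≥3) = 1 − 0.0010579 − 0.0093503 − 0.0383698 = 0.9512220
Ratio = 0.1682220 / 0.9512220 = 0.1768483

0.17685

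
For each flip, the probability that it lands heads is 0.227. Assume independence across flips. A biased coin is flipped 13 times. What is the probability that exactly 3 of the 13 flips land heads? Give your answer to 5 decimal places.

X ~ Binomial(n=13, p=0.227).
P(X=3) = C(13,3) · p^3 · (1−p)^10
= 286 · 0.011697 · 0.076172 = 0.2548230

0.25482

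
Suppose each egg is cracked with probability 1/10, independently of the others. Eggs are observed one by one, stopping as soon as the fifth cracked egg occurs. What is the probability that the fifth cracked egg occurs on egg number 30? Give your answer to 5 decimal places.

Y = trial on which the fifth success occurs; negative binomial, r=5, p=0.10.
P(Y=30) = C(29,4) · p^5 · (1−p)^25
= 23751 · 1e-05 · 0.07179 = 0.0170508

0.01705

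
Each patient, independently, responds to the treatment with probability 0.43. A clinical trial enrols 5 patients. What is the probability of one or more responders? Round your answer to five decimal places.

0.93983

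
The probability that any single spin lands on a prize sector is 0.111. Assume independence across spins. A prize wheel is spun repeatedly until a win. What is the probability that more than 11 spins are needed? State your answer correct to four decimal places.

Y = number of spins to the first success; geometric, p = 0.111.
P(Y > 11) = P(first 11 all fail) = (1−p)^11 = 0.274107

0.2741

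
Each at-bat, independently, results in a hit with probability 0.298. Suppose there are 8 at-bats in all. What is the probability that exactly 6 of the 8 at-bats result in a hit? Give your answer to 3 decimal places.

X ~ Binomial(n=8, p=0.298).
P(X=6) = C(8,6) · p^6 · (1−p)^2
= 28 · 0.00070032 · 0.4928 = 0.00966

0.010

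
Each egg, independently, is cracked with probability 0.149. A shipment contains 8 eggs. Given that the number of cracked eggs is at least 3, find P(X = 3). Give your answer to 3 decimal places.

X ~ Binomial(8, 0.149). Want P(X=3 | X≥3) = P(X=3) / P(X≥3).
P(X=3) = C(8,3)·0.149^3·0.851^5 = 0.08268
P(X≥3) = 1 − 0.27507 − 0.38529 − 0.23611 = 0.10354
Ratio = 0.08268 / 0.10354 = 0.79851

0.799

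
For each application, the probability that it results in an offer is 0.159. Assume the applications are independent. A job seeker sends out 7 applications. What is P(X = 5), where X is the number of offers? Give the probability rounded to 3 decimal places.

0.002

X ~ Binomial(n=7, p=0.159).
P(X=5) = C(7,5) · p^5 · (1−p)^2
= 21 · 0.00010162 · 0.70728 = 0.00151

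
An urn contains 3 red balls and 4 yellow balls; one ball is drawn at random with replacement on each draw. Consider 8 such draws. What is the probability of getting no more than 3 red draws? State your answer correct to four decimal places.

0.5272

X ~ Binomial(8, 0.428571); P(X ≤ 3) = Σ C(8,k) p^k (1−p)^(8−k) over k:
  k=0: C(8,0)·0.428571^0·0.571429^8 = 0.011368
  k=1: C(8,1)·0.428571^1·0.571429^7 = 0.068210
  k=2: C(8,2)·0.428571^2·0.571429^6 = 0.179051
  k=3: C(8,3)·0.428571^3·0.571429^5 = 0.268576
Total = 0.527205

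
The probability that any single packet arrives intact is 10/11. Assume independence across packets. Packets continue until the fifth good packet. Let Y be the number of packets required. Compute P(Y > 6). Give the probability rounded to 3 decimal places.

Needing more than 6 packets ⇔ fewer than 5 successes in the first 6. With X ~ Binomial(6, 0.909091), P(Y > 6) = P(X ≤ 4).
  k=0: C(6,0)·0.909091^0·0.090909^6 = 0.00000
  k=1: C(6,1)·0.909091^1·0.090909^5 = 0.00003
  k=2: C(6,2)·0.909091^2·0.090909^4 = 0.00085
  k=3: C(6,3)·0.909091^3·0.090909^3 = 0.01129
  k=4: C(6,4)·0.909091^4·0.090909^2 = 0.08467
P(X ≤ 4) = 0.09684

0.097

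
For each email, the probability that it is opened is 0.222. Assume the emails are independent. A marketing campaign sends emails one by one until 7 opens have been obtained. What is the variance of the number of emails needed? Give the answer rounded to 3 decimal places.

110.502

Y = total emails until the seventh success; negative binomial with r=7, p=0.222.
Var(Y) = r(1−p)/p² = 7·0.778 / 0.222² = 110.50239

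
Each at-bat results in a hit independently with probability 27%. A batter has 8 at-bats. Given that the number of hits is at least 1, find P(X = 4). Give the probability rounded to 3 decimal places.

0.115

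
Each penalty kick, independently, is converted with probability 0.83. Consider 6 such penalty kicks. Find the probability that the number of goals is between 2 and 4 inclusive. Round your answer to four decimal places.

0.2705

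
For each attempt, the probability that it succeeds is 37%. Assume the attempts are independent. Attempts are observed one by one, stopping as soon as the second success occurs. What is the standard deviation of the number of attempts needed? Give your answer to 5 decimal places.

Y = total attempts until the second success; negative binomial with r=2, p=0.37.
SD(Y) = √[r(1−p)/p²] = √(9.2037984) = 3.0337763

3.03378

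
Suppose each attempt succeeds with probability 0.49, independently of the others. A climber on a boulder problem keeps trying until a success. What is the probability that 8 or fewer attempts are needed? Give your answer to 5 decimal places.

0.99542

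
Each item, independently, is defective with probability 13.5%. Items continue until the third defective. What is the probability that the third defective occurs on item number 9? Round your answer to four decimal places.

Y = trial on which the third success occurs; negative binomial, r=3, p=0.135.
P(Y=9) = C(8,2) · p^3 · (1−p)^6
= 28 · 0.0024604 · 0.41889 = 0.028857

0.0289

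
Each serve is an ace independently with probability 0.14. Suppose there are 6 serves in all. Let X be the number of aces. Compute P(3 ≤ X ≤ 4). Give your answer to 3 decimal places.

X ~ Binomial(6, 0.14); P(3 ≤ X ≤ 4) = Σ C(6,k) p^k (1−p)^(6−k) over k:
  k=3: C(6,3)·0.14^3·0.86^3 = 0.03491
  k=4: C(6,4)·0.14^4·0.86^2 = 0.00426
Total = 0.03917

0.039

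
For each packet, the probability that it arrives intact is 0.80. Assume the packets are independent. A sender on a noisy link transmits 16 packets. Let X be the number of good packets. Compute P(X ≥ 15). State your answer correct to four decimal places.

X ~ Binomial(16, 0.80); P(X ≥ 15) = Σ C(16,k) p^k (1−p)^(16−k) over k:
  k=15: C(16,15)·0.80^15·0.20^1 = 0.112590
  k=16: C(16,16)·0.80^16·0.20^0 = 0.028147
Total = 0.140737

0.1407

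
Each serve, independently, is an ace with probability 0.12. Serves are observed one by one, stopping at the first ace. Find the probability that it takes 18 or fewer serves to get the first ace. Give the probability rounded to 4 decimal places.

Y = number of serves to the first success; geometric, p = 0.12.
P(Y ≤ 18) = 1 − (1−p)^18 = 1 − 0.100159 = 0.899841

0.8998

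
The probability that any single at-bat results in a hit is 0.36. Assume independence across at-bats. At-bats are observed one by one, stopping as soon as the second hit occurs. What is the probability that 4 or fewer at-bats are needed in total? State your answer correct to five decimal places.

0.45474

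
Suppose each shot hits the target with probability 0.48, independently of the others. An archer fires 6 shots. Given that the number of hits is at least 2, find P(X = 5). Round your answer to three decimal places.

X ~ Binomial(6, 0.48). Want P(X=5 | X≥2) = P(X=5) / P(X≥2).
P(X=5) = C(6,5)·0.48^5·0.52^1 = 0.07950
P(X≥2) = 1 − 0.01977 − 0.10950 = 0.87073
Ratio = 0.07950 / 0.87073 = 0.09130

0.091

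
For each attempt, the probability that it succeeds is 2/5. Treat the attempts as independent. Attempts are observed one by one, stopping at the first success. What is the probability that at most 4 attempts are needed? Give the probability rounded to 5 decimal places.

Y = number of attempts to the first success; geometric, p = 0.40.
P(Y ≤ 4) = 1 − (1−p)^4 = 1 − 0.1296000 = 0.8704000

0.87040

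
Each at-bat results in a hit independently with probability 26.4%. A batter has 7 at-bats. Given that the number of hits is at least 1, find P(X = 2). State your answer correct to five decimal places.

X ~ Binomial(7, 0.264). Want P(X=2 | X≥1) = P(X=2) / P(X≥1).
P(X=2) = C(7,2)·0.264^2·0.736^5 = 0.3160940
P(X≥1) = 1 − 0.1169889 = 0.8830111
Ratio = 0.3160940 / 0.8830111 = 0.3579728

0.35797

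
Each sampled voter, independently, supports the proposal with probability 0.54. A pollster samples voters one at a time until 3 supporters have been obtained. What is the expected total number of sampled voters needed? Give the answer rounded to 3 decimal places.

Y = total sampled voters until the third success; negative binomial with r=3, p=0.54.
E[Y] = r / p = 3 / 0.54 = 5.55556

5.556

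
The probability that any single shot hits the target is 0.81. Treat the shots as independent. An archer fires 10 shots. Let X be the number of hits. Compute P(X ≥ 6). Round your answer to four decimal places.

X ~ Binomial(10, 0.81); P(X ≥ 6) = Σ C(10,k) p^k (1−p)^(10−k) over k:
  k=6: C(10,6)·0.81^6·0.19^4 = 0.077294
  k=7: C(10,7)·0.81^7·0.19^3 = 0.188294
  k=8: C(10,8)·0.81^8·0.19^2 = 0.301023
  k=9: C(10,9)·0.81^9·0.19^1 = 0.285180
  k=10: C(10,10)·0.81^10·0.19^0 = 0.121577
Total = 0.973368

0.9734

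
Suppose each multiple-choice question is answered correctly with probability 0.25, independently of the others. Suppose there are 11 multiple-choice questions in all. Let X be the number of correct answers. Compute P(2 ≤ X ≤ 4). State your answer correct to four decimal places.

0.6883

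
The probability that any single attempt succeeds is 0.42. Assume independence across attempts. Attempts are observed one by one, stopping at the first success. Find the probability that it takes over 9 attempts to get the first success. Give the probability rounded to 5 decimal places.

0.00743

Y = number of attempts to the first success; geometric, p = 0.42.
P(Y > 9) = P(first 9 all fail) = (1−p)^9 = 0.0074277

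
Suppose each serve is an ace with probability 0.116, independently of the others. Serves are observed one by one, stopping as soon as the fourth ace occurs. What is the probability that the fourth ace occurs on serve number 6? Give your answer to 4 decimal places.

Y = trial on which the fourth success occurs; negative binomial, r=4, p=0.116.
P(Y=6) = C(5,3) · p^4 · (1−p)^2
= 10 · 0.00018106 · 0.78146 = 0.001415

0.0014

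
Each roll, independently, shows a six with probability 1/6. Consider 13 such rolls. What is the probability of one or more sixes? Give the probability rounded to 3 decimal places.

0.907

P(at least one) = 1 − P(none) = 1 − (1 − 0.166667)^13
= 1 − 0.09346 = 0.90654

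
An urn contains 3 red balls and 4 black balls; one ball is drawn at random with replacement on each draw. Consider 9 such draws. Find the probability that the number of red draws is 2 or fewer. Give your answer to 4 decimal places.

0.1819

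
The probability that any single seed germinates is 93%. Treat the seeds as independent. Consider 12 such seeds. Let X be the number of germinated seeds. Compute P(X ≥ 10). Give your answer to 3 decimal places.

X ~ Binomial(12, 0.93); P(X ≥ 10) = Σ C(12,k) p^k (1−p)^(12−k) over k:
  k=10: C(12,10)·0.93^10·0.07^2 = 0.15652
  k=11: C(12,11)·0.93^11·0.07^1 = 0.37809
  k=12: C(12,12)·0.93^12·0.07^0 = 0.41860
Total = 0.95320

0.953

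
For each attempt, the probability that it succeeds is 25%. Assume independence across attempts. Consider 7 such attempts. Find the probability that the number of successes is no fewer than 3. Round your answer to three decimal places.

0.244

X ~ Binomial(7, 0.25); P(X ≥ 3) = Σ C(7,k) p^k (1−p)^(7−k) over k:
  k=3: C(7,3)·0.25^3·0.75^4 = 0.17303
  k=4: C(7,4)·0.25^4·0.75^3 = 0.05768
  k=5: C(7,5)·0.25^5·0.75^2 = 0.01154
  k=6: C(7,6)·0.25^6·0.75^1 = 0.00128
  k=7: C(7,7)·0.25^7·0.75^0 = 0.00006
Total = 0.24359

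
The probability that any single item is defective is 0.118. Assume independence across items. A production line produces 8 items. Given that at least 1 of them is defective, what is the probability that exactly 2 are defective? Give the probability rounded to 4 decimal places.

X ~ Binomial(8, 0.118). Want P(X=2 | X≥1) = P(X=2) / P(X≥1).
P(X=2) = C(8,2)·0.118^2·0.882^6 = 0.183541
P(X≥1) = 1 − 0.366226 = 0.633774
Ratio = 0.183541 / 0.633774 = 0.289600

0.2896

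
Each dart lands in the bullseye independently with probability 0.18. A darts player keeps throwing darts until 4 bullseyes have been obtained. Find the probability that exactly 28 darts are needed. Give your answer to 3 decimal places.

0.026

Y = trial on which the fourth success occurs; negative binomial, r=4, p=0.18.
P(Y=28) = C(27,3) · p^4 · (1−p)^24
= 2925 · 0.0010498 · 0.0085415 = 0.02623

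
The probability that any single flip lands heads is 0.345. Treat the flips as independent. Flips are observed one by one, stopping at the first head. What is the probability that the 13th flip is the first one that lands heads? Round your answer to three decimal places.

0.002

Geometric (trials to first success), p = 0.345.
P(Y = 13) = (1−p)^12 · p = 0.0062358 · 0.345 = 0.00215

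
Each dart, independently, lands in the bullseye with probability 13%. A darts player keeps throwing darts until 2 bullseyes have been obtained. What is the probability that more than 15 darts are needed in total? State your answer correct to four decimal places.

Needing more than 15 darts ⇔ fewer than 2 successes in the first 15. With X ~ Binomial(15, 0.13), P(Y > 15) = P(X ≤ 1).
  k=0: C(15,0)·0.13^0·0.87^15 = 0.123819
  k=1: C(15,1)·0.13^1·0.87^14 = 0.277526
P(X ≤ 1) = 0.401346

0.4013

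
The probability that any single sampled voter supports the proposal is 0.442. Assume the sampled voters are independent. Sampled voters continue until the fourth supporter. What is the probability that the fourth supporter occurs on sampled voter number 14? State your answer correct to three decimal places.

0.032

Y = trial on which the fourth success occurs; negative binomial, r=4, p=0.442.
P(Y=14) = C(13,3) · p^4 · (1−p)^10
= 286 · 0.038167 · 0.0029265 = 0.03194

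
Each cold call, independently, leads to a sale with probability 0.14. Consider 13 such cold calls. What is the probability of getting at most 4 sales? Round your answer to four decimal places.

X ~ Binomial(13, 0.14); P(X ≤ 4) = Σ C(13,k) p^k (1−p)^(13−k) over k:
  k=0: C(13,0)·0.14^0·0.86^13 = 0.140760
  k=1: C(13,1)·0.14^1·0.86^12 = 0.297888
  k=2: C(13,2)·0.14^2·0.86^11 = 0.290960
  k=3: C(13,3)·0.14^3·0.86^10 = 0.173674
  k=4: C(13,4)·0.14^4·0.86^9 = 0.070681
Total = 0.973963

0.9740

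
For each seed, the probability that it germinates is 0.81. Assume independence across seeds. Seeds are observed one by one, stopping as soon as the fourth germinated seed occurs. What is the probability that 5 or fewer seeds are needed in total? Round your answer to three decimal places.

0.758

Finishing within 5 seeds ⇔ at least 4 successes in the first 5. With X ~ Binomial(5, 0.81), P(Y ≤ 5) = 1 − P(X ≤ 3).
  k=0: C(5,0)·0.81^0·0.19^5 = 0.00025
  k=1: C(5,1)·0.81^1·0.19^4 = 0.00528
  k=2: C(5,2)·0.81^2·0.19^3 = 0.04500
  k=3: C(5,3)·0.81^3·0.19^2 = 0.19185
1 − 0.24238 = 0.75762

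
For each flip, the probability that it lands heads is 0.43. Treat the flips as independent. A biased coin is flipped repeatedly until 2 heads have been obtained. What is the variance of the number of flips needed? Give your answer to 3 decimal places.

Y = total flips until the second success; negative binomial with r=2, p=0.43.
Var(Y) = r(1−p)/p² = 2·0.57 / 0.43² = 6.16549

6.165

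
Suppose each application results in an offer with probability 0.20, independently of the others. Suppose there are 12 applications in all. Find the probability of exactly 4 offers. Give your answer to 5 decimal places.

X ~ Binomial(n=12, p=0.20).
P(X=4) = C(12,4) · p^4 · (1−p)^8
= 495 · 0.0016 · 0.16777 = 0.1328756

0.13288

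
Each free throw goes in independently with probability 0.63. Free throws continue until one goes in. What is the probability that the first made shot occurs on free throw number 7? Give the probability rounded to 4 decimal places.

Geometric (trials to first success), p = 0.63.
P(Y = 7) = (1−p)^6 · p = 0.0025657 · 0.63 = 0.001616

0.0016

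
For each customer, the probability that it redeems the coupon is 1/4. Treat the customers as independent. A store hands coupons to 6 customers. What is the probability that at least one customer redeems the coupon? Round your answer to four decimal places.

P(at least one) = 1 − P(none) = 1 − (1 − 0.25)^6
= 1 − 0.177979 = 0.822021

0.8220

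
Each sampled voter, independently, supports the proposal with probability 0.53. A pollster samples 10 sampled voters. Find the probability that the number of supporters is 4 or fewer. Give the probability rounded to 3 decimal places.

0.306

X ~ Binomial(10, 0.53); P(X ≤ 4) = Σ C(10,k) p^k (1−p)^(10−k) over k:
  k=0: C(10,0)·0.53^0·0.47^10 = 0.00053
  k=1: C(10,1)·0.53^1·0.47^9 = 0.00593
  k=2: C(10,2)·0.53^2·0.47^8 = 0.03010
  k=3: C(10,3)·0.53^3·0.47^7 = 0.09051
  k=4: C(10,4)·0.53^4·0.47^6 = 0.17861
Total = 0.30568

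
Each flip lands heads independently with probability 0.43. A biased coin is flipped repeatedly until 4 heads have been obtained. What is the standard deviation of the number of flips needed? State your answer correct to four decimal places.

Y = total flips until the fourth success; negative binomial with r=4, p=0.43.
SD(Y) = √[r(1−p)/p²] = √(12.330990) = 3.511551

3.5116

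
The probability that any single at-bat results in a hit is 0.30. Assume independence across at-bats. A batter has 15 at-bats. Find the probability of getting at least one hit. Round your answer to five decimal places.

P(at least one) = 1 − P(none) = 1 − (1 − 0.30)^15
= 1 − 0.0047476 = 0.9952524

0.99525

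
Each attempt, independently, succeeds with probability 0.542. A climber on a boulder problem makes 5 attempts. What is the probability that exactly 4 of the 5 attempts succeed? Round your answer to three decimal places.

X ~ Binomial(n=5, p=0.542).
P(X=4) = C(5,4) · p^4 · (1−p)^1
= 5 · 0.086297 · 0.458 = 0.19762

0.198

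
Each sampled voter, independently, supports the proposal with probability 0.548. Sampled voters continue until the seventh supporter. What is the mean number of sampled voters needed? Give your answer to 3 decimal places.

12.774

Y = total sampled voters until the seventh success; negative binomial with r=7, p=0.548.
E[Y] = r / p = 7 / 0.548 = 12.77372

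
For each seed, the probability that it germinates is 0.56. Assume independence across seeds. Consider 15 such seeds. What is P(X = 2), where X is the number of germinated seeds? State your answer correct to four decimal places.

0.0008

X ~ Binomial(n=15, p=0.56).
P(X=2) = C(15,2) · p^2 · (1−p)^13
= 105 · 0.3136 · 2.3168e-05 = 0.000763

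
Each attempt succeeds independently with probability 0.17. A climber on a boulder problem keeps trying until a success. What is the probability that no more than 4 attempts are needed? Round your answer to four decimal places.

0.5254

Y = number of attempts to the first success; geometric, p = 0.17.
P(Y ≤ 4) = 1 − (1−p)^4 = 1 − 0.474583 = 0.525417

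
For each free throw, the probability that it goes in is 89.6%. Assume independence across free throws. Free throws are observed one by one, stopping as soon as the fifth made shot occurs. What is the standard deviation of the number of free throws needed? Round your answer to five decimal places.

0.80481

Y = total free throws until the fifth success; negative binomial with r=5, p=0.896.
SD(Y) = √[r(1−p)/p²] = √(0.6477200) = 0.8048106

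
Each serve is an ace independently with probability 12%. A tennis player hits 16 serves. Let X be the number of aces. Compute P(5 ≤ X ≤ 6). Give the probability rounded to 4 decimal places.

0.0333

X ~ Binomial(16, 0.12); P(5 ≤ X ≤ 6) = Σ C(16,k) p^k (1−p)^(16−k) over k:
  k=5: C(16,5)·0.12^5·0.88^11 = 0.026638
  k=6: C(16,6)·0.12^6·0.88^10 = 0.006659
Total = 0.033297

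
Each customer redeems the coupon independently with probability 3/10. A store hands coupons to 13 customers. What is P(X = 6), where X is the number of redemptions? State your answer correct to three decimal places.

X ~ Binomial(n=13, p=0.30).
P(X=6) = C(13,6) · p^6 · (1−p)^7
= 1716 · 0.000729 · 0.082354 = 0.10302

0.103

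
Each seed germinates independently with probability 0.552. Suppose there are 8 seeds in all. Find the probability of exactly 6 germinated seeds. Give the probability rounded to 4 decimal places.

X ~ Binomial(n=8, p=0.552).
P(X=6) = C(8,6) · p^6 · (1−p)^2
= 28 · 0.02829 · 0.2007 = 0.158982

0.1590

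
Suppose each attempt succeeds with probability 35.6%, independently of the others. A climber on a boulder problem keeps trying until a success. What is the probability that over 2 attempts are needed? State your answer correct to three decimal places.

Y = number of attempts to the first success; geometric, p = 0.356.
P(Y > 2) = P(first 2 all fail) = (1−p)^2 = 0.41474

0.415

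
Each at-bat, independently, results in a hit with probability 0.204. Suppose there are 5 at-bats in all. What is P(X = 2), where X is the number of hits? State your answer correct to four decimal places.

0.2099

X ~ Binomial(n=5, p=0.204).
P(X=2) = C(5,2) · p^2 · (1−p)^3
= 10 · 0.041616 · 0.50436 = 0.209894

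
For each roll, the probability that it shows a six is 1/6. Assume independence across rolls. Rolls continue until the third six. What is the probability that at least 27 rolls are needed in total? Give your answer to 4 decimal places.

Needing more than 26 rolls ⇔ fewer than 3 successes in the first 26. With X ~ Binomial(26, 0.166667), P(Y > 26) = P(X ≤ 2).
  k=0: C(26,0)·0.166667^0·0.833333^26 = 0.008735
  k=1: C(26,1)·0.166667^1·0.833333^25 = 0.045425
  k=2: C(26,2)·0.166667^2·0.833333^24 = 0.113561
P(X ≤ 2) = 0.167722

0.1677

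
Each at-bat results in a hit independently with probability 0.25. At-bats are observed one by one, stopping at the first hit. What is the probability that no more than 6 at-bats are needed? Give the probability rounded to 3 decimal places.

0.822

Y = number of at-bats to the first success; geometric, p = 0.25.
P(Y ≤ 6) = 1 − (1−p)^6 = 1 − 0.17798 = 0.82202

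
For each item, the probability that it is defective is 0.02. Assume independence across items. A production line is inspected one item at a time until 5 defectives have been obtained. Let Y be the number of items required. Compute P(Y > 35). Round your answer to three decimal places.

0.999

Needing more than 35 items ⇔ fewer than 5 successes in the first 35. With X ~ Binomial(35, 0.02), P(Y > 35) = P(X ≤ 4).
  k=0: C(35,0)·0.02^0·0.98^35 = 0.49307
  k=1: C(35,1)·0.02^1·0.98^34 = 0.35220
  k=2: C(35,2)·0.02^2·0.98^33 = 0.12219
  k=3: C(35,3)·0.02^3·0.98^32 = 0.02743
  k=4: C(35,4)·0.02^4·0.98^31 = 0.00448
P(X ≤ 4) = 0.99937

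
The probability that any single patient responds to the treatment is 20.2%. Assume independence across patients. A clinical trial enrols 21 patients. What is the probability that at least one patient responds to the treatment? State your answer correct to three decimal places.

0.991

P(at least one) = 1 − P(none) = 1 − (1 − 0.202)^21
= 1 − 0.00875 = 0.99125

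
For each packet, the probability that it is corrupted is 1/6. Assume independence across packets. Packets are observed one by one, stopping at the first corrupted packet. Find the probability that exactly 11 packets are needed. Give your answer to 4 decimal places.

0.0269

Geometric (trials to first success), p = 0.166667.
P(Y = 11) = (1−p)^10 · p = 0.16151 · 0.166667 = 0.026918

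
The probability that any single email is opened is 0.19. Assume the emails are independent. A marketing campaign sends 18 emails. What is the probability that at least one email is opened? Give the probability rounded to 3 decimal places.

P(at least one) = 1 − P(none) = 1 − (1 − 0.19)^18
= 1 − 0.02253 = 0.97747

0.977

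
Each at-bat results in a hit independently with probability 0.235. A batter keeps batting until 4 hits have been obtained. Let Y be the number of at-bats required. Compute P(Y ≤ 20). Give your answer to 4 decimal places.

0.7261

Finishing within 20 at-bats ⇔ at least 4 successes in the first 20. With X ~ Binomial(20, 0.235), P(Y ≤ 20) = 1 − P(X ≤ 3).
  k=0: C(20,0)·0.235^0·0.765^20 = 0.004712
  k=1: C(20,1)·0.235^1·0.765^19 = 0.028951
  k=2: C(20,2)·0.235^2·0.765^18 = 0.084488
  k=3: C(20,3)·0.235^3·0.765^17 = 0.155723
1 − 0.273874 = 0.726126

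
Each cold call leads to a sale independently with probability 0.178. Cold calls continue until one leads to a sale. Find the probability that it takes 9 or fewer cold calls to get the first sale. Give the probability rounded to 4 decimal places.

Y = number of cold calls to the first success; geometric, p = 0.178.
P(Y ≤ 9) = 1 − (1−p)^9 = 1 − 0.171335 = 0.828665

0.8287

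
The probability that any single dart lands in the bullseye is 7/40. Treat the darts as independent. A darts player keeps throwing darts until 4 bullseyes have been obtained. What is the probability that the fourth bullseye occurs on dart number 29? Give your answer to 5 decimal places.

Y = trial on which the fourth success occurs; negative binomial, r=4, p=0.175.
P(Y=29) = C(28,3) · p^4 · (1−p)^25
= 3276 · 0.00093789 · 0.0081536 = 0.0250521

0.02505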